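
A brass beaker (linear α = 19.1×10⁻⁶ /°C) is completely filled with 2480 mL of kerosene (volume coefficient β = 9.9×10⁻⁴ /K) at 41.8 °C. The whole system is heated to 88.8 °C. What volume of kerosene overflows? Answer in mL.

The beaker also expands: β_container ≈ 3α = 5.73×10⁻⁵ /K
Net overflow = V₀(β_liq − 3α_cont)ΔT
β − 3α = 9.90×10⁻⁴ − 5.73×10⁻⁵ = 9.327×10⁻⁴ /K; ΔT = 47.0 K
ΔV = 2480 × 9.327×10⁻⁴ × 47.0 = 109 mL

109 mL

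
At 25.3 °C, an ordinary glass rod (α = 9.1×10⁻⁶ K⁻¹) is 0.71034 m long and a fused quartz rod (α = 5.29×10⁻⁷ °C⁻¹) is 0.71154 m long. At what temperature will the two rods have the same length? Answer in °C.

T = 222.4 °C

Equal length when α₁L₁ΔT − α₂L₂ΔT = L₂ − L₁ = 1.20×10⁻³ m
α₁L₁ = 6.464094×10⁻⁶, α₂L₂ = 3.7640466×10⁻⁷ → Δ(αL) = 6.08768934×10⁻⁶ m/K
ΔT = 1.20×10⁻³ / 6.08768934×10⁻⁶ = 197.119 K, so T = 25.3 + 197.119 = 222.419 °C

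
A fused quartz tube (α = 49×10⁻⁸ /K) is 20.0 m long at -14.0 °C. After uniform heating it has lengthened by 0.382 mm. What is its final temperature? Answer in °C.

ΔL = αL₀ΔT ⇒ ΔT = ΔL / (αL₀)
ΔT = 0.382×10⁻³ m / (49×10⁻⁸ × 20.0 m) = 38.980 K
T = -14.0 + 38.980 = 24.980 °C

T = 25.0 °C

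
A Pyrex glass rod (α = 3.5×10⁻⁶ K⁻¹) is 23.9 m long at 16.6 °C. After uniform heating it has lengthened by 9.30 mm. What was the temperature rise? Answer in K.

ΔT = 111 K

ΔL = αL₀ΔT ⇒ ΔT = ΔL / (αL₀)
ΔT = 9.30×10⁻³ m / (3.5×10⁻⁶ × 23.9 m) = 111.18 K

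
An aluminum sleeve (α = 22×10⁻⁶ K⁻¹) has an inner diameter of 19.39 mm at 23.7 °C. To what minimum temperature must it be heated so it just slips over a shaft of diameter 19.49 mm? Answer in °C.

Required Δd = 19.49 − 19.39 = 0.10 mm
Δd = αd₀ΔT ⇒ ΔT = Δd/(αd₀) = 0.10 / (22×10⁻⁶ × 19.39) = 234.42 K
T_min = 23.7 + 234.42 = 258.12 °C

T = 258 °C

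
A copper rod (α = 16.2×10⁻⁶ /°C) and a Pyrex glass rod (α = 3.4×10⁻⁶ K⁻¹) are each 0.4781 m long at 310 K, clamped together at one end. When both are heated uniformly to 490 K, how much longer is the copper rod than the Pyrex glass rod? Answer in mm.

ΔT = 180 K
copper: ΔL = 16.2×10⁻⁶ × 0.4781 m × 180 = 1.3941×10⁻³ m = 1.3941 mm
Pyrex glass: ΔL = 3.4×10⁻⁶ × 0.4781 m × 180 = 2.9260×10⁻⁴ m = 0.29260 mm
difference = 1.3941 − 0.29260 = 1.1015 mm

1.10 mm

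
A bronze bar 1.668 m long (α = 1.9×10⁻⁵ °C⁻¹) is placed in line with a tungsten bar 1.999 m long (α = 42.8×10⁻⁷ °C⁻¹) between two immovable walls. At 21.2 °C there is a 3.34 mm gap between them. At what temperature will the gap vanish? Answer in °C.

T = 104 °C

α₁L₁ = 3.1692×10⁻⁵ m/K, α₂L₂ = 8.55572×10⁻⁶ m/K → total 4.024772×10⁻⁵ m/K
ΔT = g/(α₁L₁+α₂L₂) = 3.34×10⁻³ / 4.024772×10⁻⁵ = 82.99 K
T = 21.2 + 82.99 = 104.19 °C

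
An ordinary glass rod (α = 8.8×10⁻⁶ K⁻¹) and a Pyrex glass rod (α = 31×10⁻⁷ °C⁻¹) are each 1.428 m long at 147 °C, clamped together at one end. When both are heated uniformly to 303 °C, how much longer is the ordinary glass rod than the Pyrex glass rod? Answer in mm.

1.27 mm

ΔT = 156 K
ordinary glass: ΔL = 8.8×10⁻⁶ × 1.428 m × 156 = 1.9604×10⁻³ m = 1.9604 mm
Pyrex glass: ΔL = 31×10⁻⁷ × 1.428 m × 156 = 6.9058×10⁻⁴ m = 0.69058 mm
difference = 1.9604 − 0.69058 = 1.26982 mm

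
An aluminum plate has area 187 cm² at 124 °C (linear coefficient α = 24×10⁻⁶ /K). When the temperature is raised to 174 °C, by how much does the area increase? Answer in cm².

Area coefficient ≈ 2α; |ΔT| = 50 K
ΔA = 2αA₀ΔT = 2(24×10⁻⁶)(187)(50) = 0.449 cm²

ΔA = 0.449 cm²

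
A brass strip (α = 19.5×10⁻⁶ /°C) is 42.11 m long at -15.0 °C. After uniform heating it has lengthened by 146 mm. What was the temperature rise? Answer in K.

ΔL = αL₀ΔT ⇒ ΔT = ΔL / (αL₀)
ΔT = 146×10⁻³ m / (19.5×10⁻⁶ × 42.11 m) = 177.80 K

ΔT = 178 K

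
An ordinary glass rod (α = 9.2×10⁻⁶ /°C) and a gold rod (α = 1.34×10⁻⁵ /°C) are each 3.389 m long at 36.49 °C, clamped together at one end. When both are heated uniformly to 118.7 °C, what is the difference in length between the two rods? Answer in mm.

ΔT = 82.21 K
ordinary glass: ΔL = 9.2×10⁻⁶ × 3.389 m × 82.21 = 2.5632×10⁻³ m = 2.5632 mm
gold: ΔL = 1.34×10⁻⁵ × 3.389 m × 82.21 = 3.7334×10⁻³ m = 3.7334 mm
difference = 3.7334 − 2.5632 = 1.1702 mm

1.17 mm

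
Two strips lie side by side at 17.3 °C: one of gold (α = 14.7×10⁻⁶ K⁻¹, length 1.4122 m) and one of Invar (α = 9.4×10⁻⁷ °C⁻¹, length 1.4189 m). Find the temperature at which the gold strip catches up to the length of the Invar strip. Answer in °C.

Equal length when α₁L₁ΔT − α₂L₂ΔT = L₂ − L₁ = 6.70×10⁻³ m
α₁L₁ = 2.075934×10⁻⁵, α₂L₂ = 1.333766×10⁻⁶ → Δ(αL) = 1.9425574×10⁻⁵ m/K
ΔT = 6.70×10⁻³ / 1.9425574×10⁻⁵ = 344.906 K, so T = 17.3 + 344.906 = 362.206 °C

T = 362.2 °C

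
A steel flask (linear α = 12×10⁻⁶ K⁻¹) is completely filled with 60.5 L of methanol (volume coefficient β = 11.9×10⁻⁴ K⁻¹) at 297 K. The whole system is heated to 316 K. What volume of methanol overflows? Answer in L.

1.33 L

The flask also expands: β_container ≈ 3α = 3.6×10⁻⁵ /K
Net overflow = V₀(β_liq − 3α_cont)ΔT
β − 3α = 1.19×10⁻³ − 3.6×10⁻⁵ = 1.154×10⁻³ /K; ΔT = 19 K
ΔV = 60.5 × 1.154×10⁻³ × 19 = 1.33 L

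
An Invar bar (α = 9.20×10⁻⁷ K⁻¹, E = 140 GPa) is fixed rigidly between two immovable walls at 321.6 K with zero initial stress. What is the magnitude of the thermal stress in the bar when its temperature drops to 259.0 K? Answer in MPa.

σ = 8.06 MPa

Fully constrained: the free strain ε = αΔT is blocked, so σ = Eε = EαΔT.
|ΔT| = 62.6 K
σ = 140×10⁹ × 9.20×10⁻⁷ × 62.6 = 8.06×10⁶ Pa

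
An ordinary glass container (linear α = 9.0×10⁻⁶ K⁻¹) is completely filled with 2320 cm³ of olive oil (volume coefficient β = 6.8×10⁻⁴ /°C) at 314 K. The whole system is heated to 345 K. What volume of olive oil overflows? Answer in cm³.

47.0 cm³

The container also expands: β_container ≈ 3α = 2.7×10⁻⁵ /K
Net overflow = V₀(β_liq − 3α_cont)ΔT
β − 3α = 6.80×10⁻⁴ − 2.7×10⁻⁵ = 6.53×10⁻⁴ /K; ΔT = 31 K
ΔV = 2320 × 6.53×10⁻⁴ × 31 = 47.0 cm³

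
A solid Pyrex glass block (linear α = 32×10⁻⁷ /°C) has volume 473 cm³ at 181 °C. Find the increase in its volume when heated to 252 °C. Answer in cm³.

Isotropic solid: β ≈ 3α = 9.6×10⁻⁶ /K; ΔT = 71 K
ΔV = 3αV₀ΔT = 3(32×10⁻⁷)(473)(71) = 0.322 cm³

ΔV = 0.322 cm³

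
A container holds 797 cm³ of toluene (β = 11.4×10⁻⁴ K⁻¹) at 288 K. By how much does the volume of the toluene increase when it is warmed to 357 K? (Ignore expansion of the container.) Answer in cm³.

ΔV = 62.7 cm³

|ΔT| = |357 − 288| = 69 K
ΔV = βV₀ΔT = (11.4×10⁻⁴)(797)(69) = 62.7 cm³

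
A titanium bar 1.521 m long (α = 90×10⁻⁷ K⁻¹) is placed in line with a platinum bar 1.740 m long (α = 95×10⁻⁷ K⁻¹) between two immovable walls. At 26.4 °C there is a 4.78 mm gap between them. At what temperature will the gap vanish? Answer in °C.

α₁L₁ = 1.3689×10⁻⁵ m/K, α₂L₂ = 1.653×10⁻⁵ m/K → total 3.0219×10⁻⁵ m/K
ΔT = g/(α₁L₁+α₂L₂) = 4.78×10⁻³ / 3.0219×10⁻⁵ = 158.18 K
T = 26.4 + 158.18 = 184.58 °C

T = 185 °C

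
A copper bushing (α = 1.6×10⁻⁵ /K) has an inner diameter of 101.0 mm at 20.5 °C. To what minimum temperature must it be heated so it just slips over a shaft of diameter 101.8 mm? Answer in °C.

T = 516 °C

Required Δd = 101.8 − 101.0 = 0.8 mm
Δd = αd₀ΔT ⇒ ΔT = Δd/(αd₀) = 0.8 / (1.6×10⁻⁵ × 101.0) = 495.05 K
T_min = 20.5 + 495.05 = 515.55 °C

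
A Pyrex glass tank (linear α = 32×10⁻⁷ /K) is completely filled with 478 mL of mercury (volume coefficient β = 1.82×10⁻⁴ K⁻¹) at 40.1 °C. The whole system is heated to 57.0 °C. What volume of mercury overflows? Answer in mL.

1.39 mL

The tank also expands: β_container ≈ 3α = 9.6×10⁻⁶ /K
Net overflow = V₀(β_liq − 3α_cont)ΔT
β − 3α = 1.82×10⁻⁴ − 9.6×10⁻⁶ = 1.724×10⁻⁴ /K; ΔT = 16.9 K
ΔV = 478 × 1.724×10⁻⁴ × 16.9 = 1.39 mL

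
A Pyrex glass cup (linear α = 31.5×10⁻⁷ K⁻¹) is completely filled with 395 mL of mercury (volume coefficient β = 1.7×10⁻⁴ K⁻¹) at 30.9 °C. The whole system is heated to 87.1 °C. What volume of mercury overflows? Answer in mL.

The cup also expands: β_container ≈ 3α = 9.45×10⁻⁶ /K
Net overflow = V₀(β_liq − 3α_cont)ΔT
β − 3α = 1.70×10⁻⁴ − 9.45×10⁻⁶ = 1.6055×10⁻⁴ /K; ΔT = 56.2 K
ΔV = 395 × 1.6055×10⁻⁴ × 56.2 = 3.56 mL

3.56 mL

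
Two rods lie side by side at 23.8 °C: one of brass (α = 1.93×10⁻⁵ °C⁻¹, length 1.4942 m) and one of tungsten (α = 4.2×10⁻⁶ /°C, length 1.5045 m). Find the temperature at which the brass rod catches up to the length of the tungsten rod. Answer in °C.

L₁(1 + α₁ΔT) = L₂(1 + α₂ΔT) ⇒ ΔT = (L₂ − L₁)/(α₁L₁ − α₂L₂)
L₂ − L₁ = 1.5045 − 1.4942 = 1.03×10⁻² m
α₁L₁ − α₂L₂ = 1.93×10⁻⁵×1.4942 − 4.2×10⁻⁶×1.5045 = 2.251916×10⁻⁵ m/K
ΔT = 1.03×10⁻² / 2.251916×10⁻⁵ = 457.388 K
T = 23.8 + 457.388 = 481.188 °C

T = 481.2 °C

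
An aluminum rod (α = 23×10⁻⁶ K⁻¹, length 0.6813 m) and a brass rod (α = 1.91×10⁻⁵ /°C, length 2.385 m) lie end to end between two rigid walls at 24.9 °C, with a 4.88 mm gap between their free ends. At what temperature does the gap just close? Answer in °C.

α₁L₁ = 1.56699×10⁻⁵ m/K, α₂L₂ = 4.55535×10⁻⁵ m/K → total 6.12234×10⁻⁵ m/K
ΔT = g/(α₁L₁+α₂L₂) = 4.88×10⁻³ / 6.12234×10⁻⁵ = 79.71 K
T = 24.9 + 79.71 = 104.61 °C

T = 105 °C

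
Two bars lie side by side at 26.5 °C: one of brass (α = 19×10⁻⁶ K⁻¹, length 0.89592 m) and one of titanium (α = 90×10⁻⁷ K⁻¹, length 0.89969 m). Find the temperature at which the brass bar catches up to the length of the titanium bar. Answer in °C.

Equal length when α₁L₁ΔT − α₂L₂ΔT = L₂ − L₁ = 3.77×10⁻³ m
α₁L₁ = 1.702248×10⁻⁵, α₂L₂ = 8.09721×10⁻⁶ → Δ(αL) = 8.92527×10⁻⁶ m/K
ΔT = 3.77×10⁻³ / 8.92527×10⁻⁶ = 422.396 K, so T = 26.5 + 422.396 = 448.896 °C

T = 448.9 °C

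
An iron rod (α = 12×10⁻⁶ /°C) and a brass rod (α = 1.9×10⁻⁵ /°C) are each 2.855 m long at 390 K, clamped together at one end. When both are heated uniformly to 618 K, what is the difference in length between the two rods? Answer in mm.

ΔT = 228 K
iron: ΔL = 12×10⁻⁶ × 2.855 m × 228 = 7.8113×10⁻³ m = 7.8113 mm
brass: ΔL = 1.9×10⁻⁵ × 2.855 m × 228 = 1.2368×10⁻² m = 12.368 mm
difference = 12.368 − 7.8113 = 4.5567 mm

4.56 mm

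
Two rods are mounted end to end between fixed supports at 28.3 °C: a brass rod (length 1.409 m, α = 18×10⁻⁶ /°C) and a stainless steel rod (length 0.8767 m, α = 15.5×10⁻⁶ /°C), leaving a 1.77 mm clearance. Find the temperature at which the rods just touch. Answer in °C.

α₁L₁ = 2.5362×10⁻⁵ m/K, α₂L₂ = 1.358885×10⁻⁵ m/K → total 3.895085×10⁻⁵ m/K
ΔT = g/(α₁L₁+α₂L₂) = 1.77×10⁻³ / 3.895085×10⁻⁵ = 45.442 K
T = 28.3 + 45.442 = 73.742 °C

T = 73.7 °C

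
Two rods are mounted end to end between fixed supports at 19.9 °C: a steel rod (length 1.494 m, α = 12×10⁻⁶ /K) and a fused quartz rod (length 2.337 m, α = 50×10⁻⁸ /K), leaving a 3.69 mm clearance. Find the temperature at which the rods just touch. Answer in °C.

Gap closes when ΔL₁ + ΔL₂ = 3.69 mm = 3.69×10⁻³ m
(α₁L₁ + α₂L₂)ΔT = g
α₁L₁ + α₂L₂ = 12×10⁻⁶×1.494 + 50×10⁻⁸×2.337 = 1.90965×10⁻⁵ m/K
ΔT = 3.69×10⁻³ / 1.90965×10⁻⁵ = 193.23 K
T = 19.9 + 193.23 = 213.13 °C

T = 213 °C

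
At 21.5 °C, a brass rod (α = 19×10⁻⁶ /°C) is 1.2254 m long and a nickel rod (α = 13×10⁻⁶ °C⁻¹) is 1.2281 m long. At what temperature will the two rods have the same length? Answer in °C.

Equal length when α₁L₁ΔT − α₂L₂ΔT = L₂ − L₁ = 2.70×10⁻³ m
α₁L₁ = 2.32826×10⁻⁵, α₂L₂ = 1.59653×10⁻⁵ → Δ(αL) = 7.3173×10⁻⁶ m/K
ΔT = 2.70×10⁻³ / 7.3173×10⁻⁶ = 368.989 K, so T = 21.5 + 368.989 = 390.489 °C

T = 390.5 °C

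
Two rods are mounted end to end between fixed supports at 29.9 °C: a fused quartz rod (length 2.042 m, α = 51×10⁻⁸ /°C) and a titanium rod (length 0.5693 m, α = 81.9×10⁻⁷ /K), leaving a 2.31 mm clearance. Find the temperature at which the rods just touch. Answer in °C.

T = 435 °C

Gap closes when ΔL₁ + ΔL₂ = 2.31 mm = 2.31×10⁻³ m
(α₁L₁ + α₂L₂)ΔT = g
α₁L₁ + α₂L₂ = 51×10⁻⁸×2.042 + 81.9×10⁻⁷×0.5693 = 5.703987×10⁻⁶ m/K
ΔT = 2.31×10⁻³ / 5.703987×10⁻⁶ = 404.98 K
T = 29.9 + 404.98 = 434.88 °C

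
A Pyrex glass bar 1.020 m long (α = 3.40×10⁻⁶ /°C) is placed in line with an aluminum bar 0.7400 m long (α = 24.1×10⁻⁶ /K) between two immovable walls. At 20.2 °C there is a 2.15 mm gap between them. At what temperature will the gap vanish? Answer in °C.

T = 121 °C

Gap closes when ΔL₁ + ΔL₂ = 2.15 mm = 2.15×10⁻³ m
(α₁L₁ + α₂L₂)ΔT = g
α₁L₁ + α₂L₂ = 3.40×10⁻⁶×1.020 + 24.1×10⁻⁶×0.7400 = 2.1302×10⁻⁵ m/K
ΔT = 2.15×10⁻³ / 2.1302×10⁻⁵ = 100.93 K
T = 20.2 + 100.93 = 121.13 °C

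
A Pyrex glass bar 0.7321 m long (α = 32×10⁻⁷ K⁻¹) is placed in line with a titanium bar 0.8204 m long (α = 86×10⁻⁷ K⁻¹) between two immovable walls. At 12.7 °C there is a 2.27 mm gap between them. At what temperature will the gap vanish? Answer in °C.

T = 254 °C

α₁L₁ = 2.34272×10⁻⁶ m/K, α₂L₂ = 7.05544×10⁻⁶ m/K → total 9.39816×10⁻⁶ m/K
ΔT = g/(α₁L₁+α₂L₂) = 2.27×10⁻³ / 9.39816×10⁻⁶ = 241.54 K
T = 12.7 + 241.54 = 254.24 °C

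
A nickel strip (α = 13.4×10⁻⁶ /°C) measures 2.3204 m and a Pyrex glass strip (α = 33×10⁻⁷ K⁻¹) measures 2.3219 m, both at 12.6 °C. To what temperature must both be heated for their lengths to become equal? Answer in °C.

T = 76.62 °C

L₁(1 + α₁ΔT) = L₂(1 + α₂ΔT) ⇒ ΔT = (L₂ − L₁)/(α₁L₁ − α₂L₂)
L₂ − L₁ = 2.3219 − 2.3204 = 1.50×10⁻³ m
α₁L₁ − α₂L₂ = 13.4×10⁻⁶×2.3204 − 33×10⁻⁷×2.3219 = 2.343109×10⁻⁵ m/K
ΔT = 1.50×10⁻³ / 2.343109×10⁻⁵ = 64.0175 K
T = 12.6 + 64.0175 = 76.6175 °C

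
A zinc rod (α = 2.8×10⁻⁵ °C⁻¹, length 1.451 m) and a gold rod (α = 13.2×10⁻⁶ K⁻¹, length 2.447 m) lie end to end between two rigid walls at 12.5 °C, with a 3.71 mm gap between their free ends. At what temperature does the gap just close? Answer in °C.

T = 63.4 °C

α₁L₁ = 4.0628×10⁻⁵ m/K, α₂L₂ = 3.23004×10⁻⁵ m/K → total 7.29284×10⁻⁵ m/K
ΔT = g/(α₁L₁+α₂L₂) = 3.71×10⁻³ / 7.29284×10⁻⁵ = 50.872 K
T = 12.5 + 50.872 = 63.372 °C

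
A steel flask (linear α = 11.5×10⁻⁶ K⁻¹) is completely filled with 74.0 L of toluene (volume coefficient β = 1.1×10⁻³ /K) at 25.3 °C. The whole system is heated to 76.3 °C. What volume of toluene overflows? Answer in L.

4.02 L

The flask also expands: β_container ≈ 3α = 3.45×10⁻⁵ /K
Net overflow = V₀(β_liq − 3α_cont)ΔT
β − 3α = 1.10×10⁻³ − 3.45×10⁻⁵ = 1.0655×10⁻³ /K; ΔT = 51.0 K
ΔV = 74.0 × 1.0655×10⁻³ × 51.0 = 4.02 L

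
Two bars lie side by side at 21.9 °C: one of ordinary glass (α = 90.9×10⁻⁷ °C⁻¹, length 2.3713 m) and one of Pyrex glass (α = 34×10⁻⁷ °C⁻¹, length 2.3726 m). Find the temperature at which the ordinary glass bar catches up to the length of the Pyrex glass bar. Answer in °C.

T = 118.3 °C

Equal length when α₁L₁ΔT − α₂L₂ΔT = L₂ − L₁ = 1.30×10⁻³ m
α₁L₁ = 2.1555117×10⁻⁵, α₂L₂ = 8.06684×10⁻⁶ → Δ(αL) = 1.3488277×10⁻⁵ m/K
ΔT = 1.30×10⁻³ / 1.3488277×10⁻⁵ = 96.380 K, so T = 21.9 + 96.380 = 118.280 °C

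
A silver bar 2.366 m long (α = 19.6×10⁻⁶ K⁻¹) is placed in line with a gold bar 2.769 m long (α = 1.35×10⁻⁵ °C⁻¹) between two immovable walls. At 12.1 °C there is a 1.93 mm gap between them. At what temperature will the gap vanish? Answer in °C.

Gap closes when ΔL₁ + ΔL₂ = 1.93 mm = 1.93×10⁻³ m
(α₁L₁ + α₂L₂)ΔT = g
α₁L₁ + α₂L₂ = 19.6×10⁻⁶×2.366 + 1.35×10⁻⁵×2.769 = 8.37551×10⁻⁵ m/K
ΔT = 1.93×10⁻³ / 8.37551×10⁻⁵ = 23.043 K
T = 12.1 + 23.043 = 35.143 °C

T = 35.1 °C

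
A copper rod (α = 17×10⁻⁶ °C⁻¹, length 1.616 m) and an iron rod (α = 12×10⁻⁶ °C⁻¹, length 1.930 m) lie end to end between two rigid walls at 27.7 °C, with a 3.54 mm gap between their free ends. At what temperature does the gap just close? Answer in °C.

Gap closes when ΔL₁ + ΔL₂ = 3.54 mm = 3.54×10⁻³ m
(α₁L₁ + α₂L₂)ΔT = g
α₁L₁ + α₂L₂ = 17×10⁻⁶×1.616 + 12×10⁻⁶×1.930 = 5.0632×10⁻⁵ m/K
ΔT = 3.54×10⁻³ / 5.0632×10⁻⁵ = 69.916 K
T = 27.7 + 69.916 = 97.616 °C

T = 97.6 °C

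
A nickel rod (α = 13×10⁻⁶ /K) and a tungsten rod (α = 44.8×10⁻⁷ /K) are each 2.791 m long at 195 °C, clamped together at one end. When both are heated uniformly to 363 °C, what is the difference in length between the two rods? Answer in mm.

ΔT = 168 K
nickel: ΔL = 13×10⁻⁶ × 2.791 m × 168 = 6.0955×10⁻³ m = 6.0955 mm
tungsten: ΔL = 44.8×10⁻⁷ × 2.791 m × 168 = 2.1006×10⁻³ m = 2.1006 mm
difference = 6.0955 − 2.1006 = 3.9949 mm

3.99 mm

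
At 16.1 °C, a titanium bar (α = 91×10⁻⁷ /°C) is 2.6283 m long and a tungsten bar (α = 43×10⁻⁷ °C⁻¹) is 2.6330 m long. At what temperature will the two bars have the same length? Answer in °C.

T = 389.2 °C

Equal length when α₁L₁ΔT − α₂L₂ΔT = L₂ − L₁ = 4.70×10⁻³ m
α₁L₁ = 2.391753×10⁻⁵, α₂L₂ = 1.13219×10⁻⁵ → Δ(αL) = 1.259563×10⁻⁵ m/K
ΔT = 4.70×10⁻³ / 1.259563×10⁻⁵ = 373.145 K, so T = 16.1 + 373.145 = 389.245 °C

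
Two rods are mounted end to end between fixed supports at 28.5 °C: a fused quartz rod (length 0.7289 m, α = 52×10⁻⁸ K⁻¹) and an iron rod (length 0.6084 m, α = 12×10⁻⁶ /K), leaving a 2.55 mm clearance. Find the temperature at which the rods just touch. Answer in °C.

T = 361 °C

α₁L₁ = 3.79028×10⁻⁷ m/K, α₂L₂ = 7.3008×10⁻⁶ m/K → total 7.679828×10⁻⁶ m/K
ΔT = g/(α₁L₁+α₂L₂) = 2.55×10⁻³ / 7.679828×10⁻⁶ = 332.04 K
T = 28.5 + 332.04 = 360.54 °C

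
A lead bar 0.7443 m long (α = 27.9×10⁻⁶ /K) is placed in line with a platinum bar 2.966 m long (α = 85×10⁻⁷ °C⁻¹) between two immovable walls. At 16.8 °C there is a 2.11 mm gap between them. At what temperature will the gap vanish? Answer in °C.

Gap closes when ΔL₁ + ΔL₂ = 2.11 mm = 2.11×10⁻³ m
(α₁L₁ + α₂L₂)ΔT = g
α₁L₁ + α₂L₂ = 27.9×10⁻⁶×0.7443 + 85×10⁻⁷×2.966 = 4.597697×10⁻⁵ m/K
ΔT = 2.11×10⁻³ / 4.597697×10⁻⁵ = 45.893 K
T = 16.8 + 45.893 = 62.693 °C

T = 62.7 °C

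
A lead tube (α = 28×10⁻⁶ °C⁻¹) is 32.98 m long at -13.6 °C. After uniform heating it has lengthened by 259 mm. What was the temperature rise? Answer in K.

ΔL = αL₀ΔT ⇒ ΔT = ΔL / (αL₀)
ΔT = 259×10⁻³ m / (28×10⁻⁶ × 32.98 m) = 280.47 K

ΔT = 280 K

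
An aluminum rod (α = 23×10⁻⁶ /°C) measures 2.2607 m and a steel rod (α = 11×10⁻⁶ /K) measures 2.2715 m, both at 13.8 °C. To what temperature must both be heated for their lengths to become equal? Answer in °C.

T = 413.7 °C

Equal length when α₁L₁ΔT − α₂L₂ΔT = L₂ − L₁ = 1.08×10⁻² m
α₁L₁ = 5.19961×10⁻⁵, α₂L₂ = 2.49865×10⁻⁵ → Δ(αL) = 2.70096×10⁻⁵ m/K
ΔT = 1.08×10⁻² / 2.70096×10⁻⁵ = 399.858 K, so T = 13.8 + 399.858 = 413.658 °C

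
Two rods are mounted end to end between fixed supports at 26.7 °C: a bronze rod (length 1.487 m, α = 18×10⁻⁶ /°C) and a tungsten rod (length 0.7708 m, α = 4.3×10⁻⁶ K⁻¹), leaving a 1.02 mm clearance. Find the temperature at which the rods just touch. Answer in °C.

T = 60.6 °C

Gap closes when ΔL₁ + ΔL₂ = 1.02 mm = 1.02×10⁻³ m
(α₁L₁ + α₂L₂)ΔT = g
α₁L₁ + α₂L₂ = 18×10⁻⁶×1.487 + 4.3×10⁻⁶×0.7708 = 3.008044×10⁻⁵ m/K
ΔT = 1.02×10⁻³ / 3.008044×10⁻⁵ = 33.909 K
T = 26.7 + 33.909 = 60.609 °C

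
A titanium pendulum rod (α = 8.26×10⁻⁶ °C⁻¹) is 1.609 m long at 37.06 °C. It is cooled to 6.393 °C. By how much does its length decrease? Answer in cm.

ΔL = 0.0408 cm

|ΔT| = |6.393 − 37.06| = 30.667 K
ΔL = αL₀ΔT = (8.26×10⁻⁶)(1.609)(30.667) = 4.08×10⁻⁴ m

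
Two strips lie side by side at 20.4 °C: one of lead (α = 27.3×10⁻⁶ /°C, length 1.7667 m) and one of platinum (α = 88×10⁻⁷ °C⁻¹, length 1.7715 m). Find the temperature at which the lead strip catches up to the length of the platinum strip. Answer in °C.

L₁(1 + α₁ΔT) = L₂(1 + α₂ΔT) ⇒ ΔT = (L₂ − L₁)/(α₁L₁ − α₂L₂)
L₂ − L₁ = 1.7715 − 1.7667 = 4.80×10⁻³ m
α₁L₁ − α₂L₂ = 27.3×10⁻⁶×1.7667 − 88×10⁻⁷×1.7715 = 3.264171×10⁻⁵ m/K
ΔT = 4.80×10⁻³ / 3.264171×10⁻⁵ = 147.051 K
T = 20.4 + 147.051 = 167.451 °C

T = 167.5 °C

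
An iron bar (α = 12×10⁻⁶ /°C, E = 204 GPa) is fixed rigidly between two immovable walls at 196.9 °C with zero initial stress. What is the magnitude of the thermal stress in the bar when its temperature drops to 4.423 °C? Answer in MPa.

σ = 471 MPa

Fully constrained: the free strain ε = αΔT is blocked, so σ = Eε = EαΔT.
|ΔT| = 192.477 K
σ = 204×10⁹ × 12×10⁻⁶ × 192.477 = 4.71×10⁸ Pa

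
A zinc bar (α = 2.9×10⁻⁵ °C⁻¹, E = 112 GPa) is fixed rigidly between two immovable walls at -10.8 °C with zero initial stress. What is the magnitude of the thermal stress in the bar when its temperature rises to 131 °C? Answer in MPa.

σ = 461 MPa

Fully constrained: the free strain ε = αΔT is blocked, so σ = Eε = EαΔT.
|ΔT| = 141.8 K
σ = 112×10⁹ × 2.9×10⁻⁵ × 141.8 = 4.61×10⁸ Pa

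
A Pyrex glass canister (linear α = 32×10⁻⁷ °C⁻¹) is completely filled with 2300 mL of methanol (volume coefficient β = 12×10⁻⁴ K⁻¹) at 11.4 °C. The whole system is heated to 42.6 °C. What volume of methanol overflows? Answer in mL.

The canister also expands: β_container ≈ 3α = 9.6×10⁻⁶ /K
Net overflow = V₀(β_liq − 3α_cont)ΔT
β − 3α = 1.20×10⁻³ − 9.6×10⁻⁶ = 1.1904×10⁻³ /K; ΔT = 31.2 K
ΔV = 2300 × 1.1904×10⁻³ × 31.2 = 85.4 mL

85.4 mL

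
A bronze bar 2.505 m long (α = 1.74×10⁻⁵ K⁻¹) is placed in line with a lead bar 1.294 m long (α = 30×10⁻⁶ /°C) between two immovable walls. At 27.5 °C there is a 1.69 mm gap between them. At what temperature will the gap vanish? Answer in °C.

T = 48.0 °C

Gap closes when ΔL₁ + ΔL₂ = 1.69 mm = 1.69×10⁻³ m
(α₁L₁ + α₂L₂)ΔT = g
α₁L₁ + α₂L₂ = 1.74×10⁻⁵×2.505 + 30×10⁻⁶×1.294 = 8.2407×10⁻⁵ m/K
ΔT = 1.69×10⁻³ / 8.2407×10⁻⁵ = 20.508 K
T = 27.5 + 20.508 = 48.008 °C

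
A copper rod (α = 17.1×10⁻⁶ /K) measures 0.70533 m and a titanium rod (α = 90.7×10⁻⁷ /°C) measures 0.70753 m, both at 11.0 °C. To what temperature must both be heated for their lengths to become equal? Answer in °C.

L₁(1 + α₁ΔT) = L₂(1 + α₂ΔT) ⇒ ΔT = (L₂ − L₁)/(α₁L₁ − α₂L₂)
L₂ − L₁ = 0.70753 − 0.70533 = 2.20×10⁻³ m
α₁L₁ − α₂L₂ = 17.1×10⁻⁶×0.70533 − 90.7×10⁻⁷×0.70753 = 5.6438459×10⁻⁶ m/K
ΔT = 2.20×10⁻³ / 5.6438459×10⁻⁶ = 389.805 K
T = 11.0 + 389.805 = 400.805 °C

T = 400.8 °C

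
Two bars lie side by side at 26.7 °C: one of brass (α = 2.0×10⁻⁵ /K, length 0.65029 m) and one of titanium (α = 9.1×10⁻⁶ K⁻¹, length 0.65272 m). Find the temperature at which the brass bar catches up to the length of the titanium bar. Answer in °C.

Equal length when α₁L₁ΔT − α₂L₂ΔT = L₂ − L₁ = 2.43×10⁻³ m
α₁L₁ = 1.30058×10⁻⁵, α₂L₂ = 5.939752×10⁻⁶ → Δ(αL) = 7.066048×10⁻⁶ m/K
ΔT = 2.43×10⁻³ / 7.066048×10⁻⁶ = 343.898 K, so T = 26.7 + 343.898 = 370.598 °C

T = 370.6 °C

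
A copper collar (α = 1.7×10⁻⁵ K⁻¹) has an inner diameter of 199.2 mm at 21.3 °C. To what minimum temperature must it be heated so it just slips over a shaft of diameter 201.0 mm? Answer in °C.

Required Δd = 201.0 − 199.2 = 1.8 mm
Δd = αd₀ΔT ⇒ ΔT = Δd/(αd₀) = 1.8 / (1.7×10⁻⁵ × 199.2) = 531.54 K
T_min = 21.3 + 531.54 = 552.84 °C

T = 553 °C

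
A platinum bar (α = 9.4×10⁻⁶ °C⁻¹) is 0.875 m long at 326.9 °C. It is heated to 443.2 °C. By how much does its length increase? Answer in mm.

ΔL = 0.957 mm

|ΔT| = |443.2 − 326.9| = 116.3 K
ΔL = αL₀ΔT = (9.4×10⁻⁶)(0.875)(116.3) = 9.57×10⁻⁴ m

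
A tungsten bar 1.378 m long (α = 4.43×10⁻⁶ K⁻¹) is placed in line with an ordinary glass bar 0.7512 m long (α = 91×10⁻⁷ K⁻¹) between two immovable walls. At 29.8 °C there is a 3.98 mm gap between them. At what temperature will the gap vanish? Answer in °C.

T = 337 °C

α₁L₁ = 6.10454×10⁻⁶ m/K, α₂L₂ = 6.83592×10⁻⁶ m/K → total 1.294046×10⁻⁵ m/K
ΔT = g/(α₁L₁+α₂L₂) = 3.98×10⁻³ / 1.294046×10⁻⁵ = 307.56 K
T = 29.8 + 307.56 = 337.36 °C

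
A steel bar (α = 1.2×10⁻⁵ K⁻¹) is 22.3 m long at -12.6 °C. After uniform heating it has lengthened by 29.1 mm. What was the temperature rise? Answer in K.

ΔL = αL₀ΔT ⇒ ΔT = ΔL / (αL₀)
ΔT = 29.1×10⁻³ m / (1.2×10⁻⁵ × 22.3 m) = 108.74 K

ΔT = 109 K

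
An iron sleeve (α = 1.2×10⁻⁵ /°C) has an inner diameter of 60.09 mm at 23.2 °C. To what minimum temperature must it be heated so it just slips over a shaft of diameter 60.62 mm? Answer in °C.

Required Δd = 60.62 − 60.09 = 0.53 mm
Δd = αd₀ΔT ⇒ ΔT = Δd/(αd₀) = 0.53 / (1.2×10⁻⁵ × 60.09) = 735.01 K
T_min = 23.2 + 735.01 = 758.21 °C

T = 758 °C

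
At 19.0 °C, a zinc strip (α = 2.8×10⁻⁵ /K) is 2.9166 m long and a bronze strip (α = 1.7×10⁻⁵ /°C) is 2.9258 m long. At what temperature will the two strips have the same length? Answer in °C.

T = 307.2 °C

Equal length when α₁L₁ΔT − α₂L₂ΔT = L₂ − L₁ = 9.20×10⁻³ m
α₁L₁ = 8.16648×10⁻⁵, α₂L₂ = 4.97386×10⁻⁵ → Δ(αL) = 3.19262×10⁻⁵ m/K
ΔT = 9.20×10⁻³ / 3.19262×10⁻⁵ = 288.165 K, so T = 19.0 + 288.165 = 307.165 °C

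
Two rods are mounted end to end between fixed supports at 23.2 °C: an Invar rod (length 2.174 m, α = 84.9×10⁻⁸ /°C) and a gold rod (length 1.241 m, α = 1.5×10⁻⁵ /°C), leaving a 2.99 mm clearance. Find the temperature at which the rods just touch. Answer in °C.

T = 169 °C

Gap closes when ΔL₁ + ΔL₂ = 2.99 mm = 2.99×10⁻³ m
(α₁L₁ + α₂L₂)ΔT = g
α₁L₁ + α₂L₂ = 84.9×10⁻⁸×2.174 + 1.5×10⁻⁵×1.241 = 2.0460726×10⁻⁵ m/K
ΔT = 2.99×10⁻³ / 2.0460726×10⁻⁵ = 146.13 K
T = 23.2 + 146.13 = 169.33 °C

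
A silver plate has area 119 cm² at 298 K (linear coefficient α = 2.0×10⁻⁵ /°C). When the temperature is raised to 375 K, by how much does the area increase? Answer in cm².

Area coefficient ≈ 2α; |ΔT| = 77 K
ΔA = 2αA₀ΔT = 2(2.0×10⁻⁵)(119)(77) = 0.367 cm²

ΔA = 0.367 cm²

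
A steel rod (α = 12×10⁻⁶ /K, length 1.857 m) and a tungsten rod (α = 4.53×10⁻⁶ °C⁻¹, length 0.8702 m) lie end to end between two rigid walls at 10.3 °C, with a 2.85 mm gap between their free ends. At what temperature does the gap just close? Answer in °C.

T = 119 °C

α₁L₁ = 2.2284×10⁻⁵ m/K, α₂L₂ = 3.942006×10⁻⁶ m/K → total 2.6226006×10⁻⁵ m/K
ΔT = g/(α₁L₁+α₂L₂) = 2.85×10⁻³ / 2.6226006×10⁻⁵ = 108.67 K
T = 10.3 + 108.67 = 118.97 °C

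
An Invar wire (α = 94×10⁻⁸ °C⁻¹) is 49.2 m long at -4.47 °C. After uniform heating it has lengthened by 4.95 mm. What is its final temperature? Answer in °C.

ΔL = αL₀ΔT ⇒ ΔT = ΔL / (αL₀)
ΔT = 4.95×10⁻³ m / (94×10⁻⁸ × 49.2 m) = 107.03 K
T = -4.47 + 107.03 = 102.56 °C

T = 103 °C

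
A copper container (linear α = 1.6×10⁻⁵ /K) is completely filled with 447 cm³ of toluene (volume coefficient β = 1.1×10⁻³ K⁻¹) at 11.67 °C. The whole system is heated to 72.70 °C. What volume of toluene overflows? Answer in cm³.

28.7 cm³

The container also expands: β_container ≈ 3α = 4.8×10⁻⁵ /K
Net overflow = V₀(β_liq − 3α_cont)ΔT
β − 3α = 1.10×10⁻³ − 4.8×10⁻⁵ = 1.052×10⁻³ /K; ΔT = 61.03 K
ΔV = 447 × 1.052×10⁻³ × 61.03 = 28.7 cm³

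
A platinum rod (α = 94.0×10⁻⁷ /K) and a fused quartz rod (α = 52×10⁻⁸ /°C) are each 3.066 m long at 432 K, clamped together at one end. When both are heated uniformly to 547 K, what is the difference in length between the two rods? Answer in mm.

ΔT = 115 K
platinum: ΔL = 94.0×10⁻⁷ × 3.066 m × 115 = 3.3143×10⁻³ m = 3.3143 mm
fused quartz: ΔL = 52×10⁻⁸ × 3.066 m × 115 = 1.8335×10⁻⁴ m = 0.18335 mm
difference = 3.3143 − 0.18335 = 3.13095 mm

3.13 mm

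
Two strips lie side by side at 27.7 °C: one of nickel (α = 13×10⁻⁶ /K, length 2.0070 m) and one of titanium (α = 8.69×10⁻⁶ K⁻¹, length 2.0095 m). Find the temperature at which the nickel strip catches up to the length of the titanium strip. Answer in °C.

T = 317.4 °C

Equal length when α₁L₁ΔT − α₂L₂ΔT = L₂ − L₁ = 2.50×10⁻³ m
α₁L₁ = 2.6091×10⁻⁵, α₂L₂ = 1.7462555×10⁻⁵ → Δ(αL) = 8.628445×10⁻⁶ m/K
ΔT = 2.50×10⁻³ / 8.628445×10⁻⁶ = 289.739 K, so T = 27.7 + 289.739 = 317.439 °C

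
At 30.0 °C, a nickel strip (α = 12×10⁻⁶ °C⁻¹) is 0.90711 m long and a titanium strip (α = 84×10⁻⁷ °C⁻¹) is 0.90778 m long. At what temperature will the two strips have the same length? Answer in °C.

T = 235.5 °C

L₁(1 + α₁ΔT) = L₂(1 + α₂ΔT) ⇒ ΔT = (L₂ − L₁)/(α₁L₁ − α₂L₂)
L₂ − L₁ = 0.90778 − 0.90711 = 6.70×10⁻⁴ m
α₁L₁ − α₂L₂ = 12×10⁻⁶×0.90711 − 84×10⁻⁷×0.90778 = 3.259968×10⁻⁶ m/K
ΔT = 6.70×10⁻⁴ / 3.259968×10⁻⁶ = 205.523 K
T = 30.0 + 205.523 = 235.523 °C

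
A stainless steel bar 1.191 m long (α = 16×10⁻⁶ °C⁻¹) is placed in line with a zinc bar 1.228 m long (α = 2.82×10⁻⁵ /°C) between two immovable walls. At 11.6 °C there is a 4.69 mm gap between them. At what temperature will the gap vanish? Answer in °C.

Gap closes when ΔL₁ + ΔL₂ = 4.69 mm = 4.69×10⁻³ m
(α₁L₁ + α₂L₂)ΔT = g
α₁L₁ + α₂L₂ = 16×10⁻⁶×1.191 + 2.82×10⁻⁵×1.228 = 5.36856×10⁻⁵ m/K
ΔT = 4.69×10⁻³ / 5.36856×10⁻⁵ = 87.360 K
T = 11.6 + 87.360 = 98.960 °C

T = 99.0 °C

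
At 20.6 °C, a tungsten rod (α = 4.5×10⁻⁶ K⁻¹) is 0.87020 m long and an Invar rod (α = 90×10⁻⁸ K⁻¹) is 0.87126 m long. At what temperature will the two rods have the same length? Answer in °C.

T = 359.1 °C

L₁(1 + α₁ΔT) = L₂(1 + α₂ΔT) ⇒ ΔT = (L₂ − L₁)/(α₁L₁ − α₂L₂)
L₂ − L₁ = 0.87126 − 0.87020 = 1.06×10⁻³ m
α₁L₁ − α₂L₂ = 4.5×10⁻⁶×0.87020 − 90×10⁻⁸×0.87126 = 3.131766×10⁻⁶ m/K
ΔT = 1.06×10⁻³ / 3.131766×10⁻⁶ = 338.467 K
T = 20.6 + 338.467 = 359.067 °C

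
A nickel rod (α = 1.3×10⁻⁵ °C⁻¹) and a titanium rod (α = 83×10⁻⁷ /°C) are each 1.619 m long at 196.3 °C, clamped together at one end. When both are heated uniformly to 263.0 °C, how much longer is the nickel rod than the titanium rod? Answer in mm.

0.508 mm

ΔT = 66.7 K
nickel: ΔL = 1.3×10⁻⁵ × 1.619 m × 66.7 = 1.4038×10⁻³ m = 1.4038 mm
titanium: ΔL = 83×10⁻⁷ × 1.619 m × 66.7 = 8.9629×10⁻⁴ m = 0.89629 mm
difference = 1.4038 − 0.89629 = 0.50751 mm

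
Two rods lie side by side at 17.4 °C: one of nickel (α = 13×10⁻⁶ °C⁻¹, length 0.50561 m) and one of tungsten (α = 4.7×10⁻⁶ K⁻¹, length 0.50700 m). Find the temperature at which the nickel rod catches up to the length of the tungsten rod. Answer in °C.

L₁(1 + α₁ΔT) = L₂(1 + α₂ΔT) ⇒ ΔT = (L₂ − L₁)/(α₁L₁ − α₂L₂)
L₂ − L₁ = 0.50700 − 0.50561 = 1.39×10⁻³ m
α₁L₁ − α₂L₂ = 13×10⁻⁶×0.50561 − 4.7×10⁻⁶×0.50700 = 4.19003×10⁻⁶ m/K
ΔT = 1.39×10⁻³ / 4.19003×10⁻⁶ = 331.740 K
T = 17.4 + 331.740 = 349.140 °C

T = 349.1 °C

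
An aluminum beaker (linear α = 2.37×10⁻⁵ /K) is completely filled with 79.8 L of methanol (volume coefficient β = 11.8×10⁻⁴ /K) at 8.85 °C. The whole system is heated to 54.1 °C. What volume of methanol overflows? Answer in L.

The beaker also expands: β_container ≈ 3α = 7.11×10⁻⁵ /K
Net overflow = V₀(β_liq − 3α_cont)ΔT
β − 3α = 1.18×10⁻³ − 7.11×10⁻⁵ = 1.1089×10⁻³ /K; ΔT = 45.25 K
ΔV = 79.8 × 1.1089×10⁻³ × 45.25 = 4.00 L

4.00 L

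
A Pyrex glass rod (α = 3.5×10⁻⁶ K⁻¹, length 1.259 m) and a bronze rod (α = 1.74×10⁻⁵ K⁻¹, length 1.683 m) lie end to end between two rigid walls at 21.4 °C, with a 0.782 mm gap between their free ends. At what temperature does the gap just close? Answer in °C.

T = 44.6 °C

α₁L₁ = 4.4065×10⁻⁶ m/K, α₂L₂ = 2.92842×10⁻⁵ m/K → total 3.36907×10⁻⁵ m/K
ΔT = g/(α₁L₁+α₂L₂) = 7.82×10⁻⁴ / 3.36907×10⁻⁵ = 23.211 K
T = 21.4 + 23.211 = 44.611 °C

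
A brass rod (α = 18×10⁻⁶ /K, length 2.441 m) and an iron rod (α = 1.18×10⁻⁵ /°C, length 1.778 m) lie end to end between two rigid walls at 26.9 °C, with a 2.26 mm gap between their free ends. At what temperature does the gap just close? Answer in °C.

T = 61.7 °C

α₁L₁ = 4.3938×10⁻⁵ m/K, α₂L₂ = 2.09804×10⁻⁵ m/K → total 6.49184×10⁻⁵ m/K
ΔT = g/(α₁L₁+α₂L₂) = 2.26×10⁻³ / 6.49184×10⁻⁵ = 34.813 K
T = 26.9 + 34.813 = 61.713 °C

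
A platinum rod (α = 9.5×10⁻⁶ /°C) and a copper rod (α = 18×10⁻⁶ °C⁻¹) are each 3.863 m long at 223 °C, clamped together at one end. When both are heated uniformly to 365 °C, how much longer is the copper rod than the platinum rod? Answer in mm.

ΔT = 142 K
platinum: ΔL = 9.5×10⁻⁶ × 3.863 m × 142 = 5.2112×10⁻³ m = 5.2112 mm
copper: ΔL = 18×10⁻⁶ × 3.863 m × 142 = 9.8738×10⁻³ m = 9.8738 mm
difference = 9.8738 − 5.2112 = 4.6626 mm

4.66 mm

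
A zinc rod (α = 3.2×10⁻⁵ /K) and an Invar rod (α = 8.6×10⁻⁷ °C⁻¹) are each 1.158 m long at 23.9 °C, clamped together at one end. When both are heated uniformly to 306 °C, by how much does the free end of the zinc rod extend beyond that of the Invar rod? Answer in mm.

ΔT = 282.1 K
zinc: ΔL = 3.2×10⁻⁵ × 1.158 m × 282.1 = 1.0453×10⁻² m = 10.453 mm
Invar: ΔL = 8.6×10⁻⁷ × 1.158 m × 282.1 = 2.8094×10⁻⁴ m = 0.28094 mm
difference = 10.453 − 0.28094 = 10.17206 mm

10.2 mm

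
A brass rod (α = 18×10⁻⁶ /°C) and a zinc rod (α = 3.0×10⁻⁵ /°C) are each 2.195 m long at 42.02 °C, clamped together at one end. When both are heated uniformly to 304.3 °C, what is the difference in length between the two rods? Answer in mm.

6.91 mm

ΔT = 262.28 K
brass: ΔL = 18×10⁻⁶ × 2.195 m × 262.28 = 1.0363×10⁻² m = 10.363 mm
zinc: ΔL = 3.0×10⁻⁵ × 2.195 m × 262.28 = 1.7271×10⁻² m = 17.271 mm
difference = 17.271 − 10.363 = 6.908 mm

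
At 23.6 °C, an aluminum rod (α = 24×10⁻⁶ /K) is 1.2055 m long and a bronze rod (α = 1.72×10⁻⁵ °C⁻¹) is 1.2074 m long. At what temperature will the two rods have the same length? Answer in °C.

T = 256.3 °C

L₁(1 + α₁ΔT) = L₂(1 + α₂ΔT) ⇒ ΔT = (L₂ − L₁)/(α₁L₁ − α₂L₂)
L₂ − L₁ = 1.2074 − 1.2055 = 1.90×10⁻³ m
α₁L₁ − α₂L₂ = 24×10⁻⁶×1.2055 − 1.72×10⁻⁵×1.2074 = 8.16472×10⁻⁶ m/K
ΔT = 1.90×10⁻³ / 8.16472×10⁻⁶ = 232.709 K
T = 23.6 + 232.709 = 256.309 °C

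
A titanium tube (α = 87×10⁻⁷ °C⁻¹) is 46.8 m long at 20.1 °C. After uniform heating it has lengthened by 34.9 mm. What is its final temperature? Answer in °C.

ΔL = αL₀ΔT ⇒ ΔT = ΔL / (αL₀)
ΔT = 34.9×10⁻³ m / (87×10⁻⁷ × 46.8 m) = 85.72 K
T = 20.1 + 85.72 = 105.82 °C

T = 106 °C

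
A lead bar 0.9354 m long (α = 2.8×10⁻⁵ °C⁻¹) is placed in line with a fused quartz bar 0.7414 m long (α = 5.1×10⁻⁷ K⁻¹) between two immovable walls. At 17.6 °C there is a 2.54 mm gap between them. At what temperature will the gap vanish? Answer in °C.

T = 113 °C

Gap closes when ΔL₁ + ΔL₂ = 2.54 mm = 2.54×10⁻³ m
(α₁L₁ + α₂L₂)ΔT = g
α₁L₁ + α₂L₂ = 2.8×10⁻⁵×0.9354 + 5.1×10⁻⁷×0.7414 = 2.6569314×10⁻⁵ m/K
ΔT = 2.54×10⁻³ / 2.6569314×10⁻⁵ = 95.60 K
T = 17.6 + 95.60 = 113.20 °C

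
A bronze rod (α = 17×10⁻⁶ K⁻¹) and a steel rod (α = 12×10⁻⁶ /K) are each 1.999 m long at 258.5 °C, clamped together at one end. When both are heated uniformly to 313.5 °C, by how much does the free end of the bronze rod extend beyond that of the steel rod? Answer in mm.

0.550 mm

ΔT = 55.0 K
bronze: ΔL = 17×10⁻⁶ × 1.999 m × 55.0 = 1.8691×10⁻³ m = 1.8691 mm
steel: ΔL = 12×10⁻⁶ × 1.999 m × 55.0 = 1.3193×10⁻³ m = 1.3193 mm
difference = 1.8691 − 1.3193 = 0.5498 mm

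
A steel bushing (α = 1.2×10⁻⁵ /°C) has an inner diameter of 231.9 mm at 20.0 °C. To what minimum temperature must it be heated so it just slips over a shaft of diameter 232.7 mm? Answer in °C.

T = 307 °C

Required Δd = 232.7 − 231.9 = 0.8 mm
Δd = αd₀ΔT ⇒ ΔT = Δd/(αd₀) = 0.8 / (1.2×10⁻⁵ × 231.9) = 287.48 K
T_min = 20.0 + 287.48 = 307.48 °C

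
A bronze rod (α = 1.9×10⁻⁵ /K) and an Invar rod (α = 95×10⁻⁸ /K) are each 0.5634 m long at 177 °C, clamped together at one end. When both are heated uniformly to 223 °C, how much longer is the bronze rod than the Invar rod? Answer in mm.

ΔT = 46 K
bronze: ΔL = 1.9×10⁻⁵ × 0.5634 m × 46 = 4.9241×10⁻⁴ m = 0.49241 mm
Invar: ΔL = 95×10⁻⁸ × 0.5634 m × 46 = 2.4621×10⁻⁵ m = 0.024621 mm
difference = 0.49241 − 0.024621 = 0.467789 mm

0.468 mm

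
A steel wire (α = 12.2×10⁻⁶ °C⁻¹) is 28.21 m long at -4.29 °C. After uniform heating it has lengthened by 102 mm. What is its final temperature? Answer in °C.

ΔL = αL₀ΔT ⇒ ΔT = ΔL / (αL₀)
ΔT = 102×10⁻³ m / (12.2×10⁻⁶ × 28.21 m) = 296.37 K
T = -4.29 + 296.37 = 292.08 °C

T = 292 °C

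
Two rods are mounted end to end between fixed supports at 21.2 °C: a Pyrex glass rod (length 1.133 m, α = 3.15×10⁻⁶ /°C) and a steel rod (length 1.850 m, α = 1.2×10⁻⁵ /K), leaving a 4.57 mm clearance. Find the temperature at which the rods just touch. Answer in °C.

T = 199 °C

Gap closes when ΔL₁ + ΔL₂ = 4.57 mm = 4.57×10⁻³ m
(α₁L₁ + α₂L₂)ΔT = g
α₁L₁ + α₂L₂ = 3.15×10⁻⁶×1.133 + 1.2×10⁻⁵×1.850 = 2.576895×10⁻⁵ m/K
ΔT = 4.57×10⁻³ / 2.576895×10⁻⁵ = 177.35 K
T = 21.2 + 177.35 = 198.55 °C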